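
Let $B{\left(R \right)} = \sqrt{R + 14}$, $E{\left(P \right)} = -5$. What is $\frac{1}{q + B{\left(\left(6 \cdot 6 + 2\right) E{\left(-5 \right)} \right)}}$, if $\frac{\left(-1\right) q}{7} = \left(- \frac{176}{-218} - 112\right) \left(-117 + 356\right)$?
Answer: $\frac{276270855}{51393374773582} - \frac{11881 i \sqrt{11}}{102786749547164} \approx 5.3756 \cdot 10^{-6} - 3.8336 \cdot 10^{-10} i$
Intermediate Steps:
$B{\left(R \right)} = \sqrt{14 + R}$
$q = \frac{20276760}{109}$ ($q = - 7 \left(- \frac{176}{-218} - 112\right) \left(-117 + 356\right) = - 7 \left(\left(-176\right) \left(- \frac{1}{218}\right) - 112\right) 239 = - 7 \left(\frac{88}{109} - 112\right) 239 = - 7 \left(\left(- \frac{12120}{109}\right) 239\right) = \left(-7\right) \left(- \frac{2896680}{109}\right) = \frac{20276760}{109} \approx 1.8603 \cdot 10^{5}$)
$\frac{1}{q + B{\left(\left(6 \cdot 6 + 2\right) E{\left(-5 \right)} \right)}} = \frac{1}{\frac{20276760}{109} + \sqrt{14 + \left(6 \cdot 6 + 2\right) \left(-5\right)}} = \frac{1}{\frac{20276760}{109} + \sqrt{14 + \left(36 + 2\right) \left(-5\right)}} = \frac{1}{\frac{20276760}{109} + \sqrt{14 + 38 \left(-5\right)}} = \frac{1}{\frac{20276760}{109} + \sqrt{14 - 190}} = \frac{1}{\frac{20276760}{109} + \sqrt{-176}} = \frac{1}{\frac{20276760}{109} + 4 i \sqrt{11}}$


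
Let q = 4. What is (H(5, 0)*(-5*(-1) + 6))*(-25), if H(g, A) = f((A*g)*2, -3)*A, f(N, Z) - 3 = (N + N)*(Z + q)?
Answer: 0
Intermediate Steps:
f(N, Z) = 3 + 2*N*(4 + Z) (f(N, Z) = 3 + (N + N)*(Z + 4) = 3 + (2*N)*(4 + Z) = 3 + 2*N*(4 + Z))
H(g, A) = A*(3 + 4*A*g) (H(g, A) = (3 + 8*((A*g)*2) + 2*((A*g)*2)*(-3))*A = (3 + 8*(2*A*g) + 2*(2*A*g)*(-3))*A = (3 + 16*A*g - 12*A*g)*A = (3 + 4*A*g)*A = A*(3 + 4*A*g))
(H(5, 0)*(-5*(-1) + 6))*(-25) = ((0*(3 + 4*0*5))*(-5*(-1) + 6))*(-25) = ((0*(3 + 0))*(5 + 6))*(-25) = ((0*3)*11)*(-25) = (0*11)*(-25) = 0*(-25) = 0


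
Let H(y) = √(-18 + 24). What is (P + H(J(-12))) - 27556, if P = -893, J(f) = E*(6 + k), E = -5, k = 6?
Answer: -28449 + √6 ≈ -28447.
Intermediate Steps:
J(f) = -60 (J(f) = -5*(6 + 6) = -5*12 = -60)
H(y) = √6
(P + H(J(-12))) - 27556 = (-893 + √6) - 27556 = -28449 + √6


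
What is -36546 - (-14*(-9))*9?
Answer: -37680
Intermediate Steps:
-36546 - (-14*(-9))*9 = -36546 - 126*9 = -36546 - 1*1134 = -36546 - 1134 = -37680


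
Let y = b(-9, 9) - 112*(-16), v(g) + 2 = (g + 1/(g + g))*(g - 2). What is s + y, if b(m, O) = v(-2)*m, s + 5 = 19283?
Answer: 21007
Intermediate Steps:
s = 19278 (s = -5 + 19283 = 19278)
v(g) = -2 + (-2 + g)*(g + 1/(2*g)) (v(g) = -2 + (g + 1/(g + g))*(g - 2) = -2 + (g + 1/(2*g))*(-2 + g) = -2 + (-2 + g)*(g + 1/(2*g)))
b(m, O) = 7*m (b(m, O) = (-3/2 + (-2)² - 1/(-2) - 2*(-2))*m = (-3/2 + 4 - 1*(-½) + 4)*m = (-3/2 + 4 + ½ + 4)*m = 7*m)
y = 1729 (y = 7*(-9) - 112*(-16) = -63 + 1792 = 1729)
s + y = 19278 + 1729 = 21007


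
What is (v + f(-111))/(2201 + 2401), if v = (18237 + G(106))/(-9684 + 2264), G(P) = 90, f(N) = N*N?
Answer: 30467831/11382280 ≈ 2.6768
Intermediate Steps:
f(N) = N²
v = -18327/7420 (v = (18237 + 90)/(-9684 + 2264) = 18327/(-7420) = 18327*(-1/7420) = -18327/7420 ≈ -2.4699)
(v + f(-111))/(2201 + 2401) = (-18327/7420 + (-111)²)/(2201 + 2401) = (-18327/7420 + 12321)/4602 = (91403493/7420)*(1/4602) = 30467831/11382280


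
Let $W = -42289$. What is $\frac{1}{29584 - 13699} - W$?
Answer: $\frac{671760766}{15885} \approx 42289.0$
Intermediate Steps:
$\frac{1}{29584 - 13699} - W = \frac{1}{29584 - 13699} - -42289 = \frac{1}{15885} + 42289 = \frac{671760766}{15885}$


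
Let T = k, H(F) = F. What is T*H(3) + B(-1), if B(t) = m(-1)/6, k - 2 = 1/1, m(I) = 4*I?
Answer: 25/3 ≈ 8.3333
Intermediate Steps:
k = 3 (k = 2 + 1/1 = 2 + 1 = 3)
T = 3
B(t) = -⅔ (B(t) = (4*(-1))/6 = -4*⅙ = -⅔)
T*H(3) + B(-1) = 3*3 - ⅔ = 9 - ⅔ = 25/3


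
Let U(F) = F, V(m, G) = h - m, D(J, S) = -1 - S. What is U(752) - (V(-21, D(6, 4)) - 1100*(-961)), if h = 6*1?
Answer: -1056375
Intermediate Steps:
h = 6
V(m, G) = 6 - m
U(752) - (V(-21, D(6, 4)) - 1100*(-961)) = 752 - ((6 - 1*(-21)) - 1100*(-961)) = 752 - ((6 + 21) + 1057100) = 752 - (27 + 1057100) = 752 - 1*1057127 = 752 - 1057127 = -1056375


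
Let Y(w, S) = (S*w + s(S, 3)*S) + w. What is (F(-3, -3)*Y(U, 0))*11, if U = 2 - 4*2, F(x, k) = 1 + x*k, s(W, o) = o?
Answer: -660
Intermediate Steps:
F(x, k) = 1 + k*x
U = -6 (U = 2 - 8 = -6)
Y(w, S) = w + 3*S + S*w (Y(w, S) = (S*w + 3*S) + w = (3*S + S*w) + w = w + 3*S + S*w)
(F(-3, -3)*Y(U, 0))*11 = ((1 - 3*(-3))*(-6 + 3*0 + 0*(-6)))*11 = ((1 + 9)*(-6 + 0 + 0))*11 = (10*(-6))*11 = -60*11 = -660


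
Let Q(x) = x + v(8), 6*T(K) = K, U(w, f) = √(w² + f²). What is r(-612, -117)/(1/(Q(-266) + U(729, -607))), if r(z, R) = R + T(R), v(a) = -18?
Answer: 38766 - 273*√899890/2 ≈ -90721.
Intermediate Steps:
U(w, f) = √(f² + w²)
T(K) = K/6
r(z, R) = 7*R/6 (r(z, R) = R + R/6 = 7*R/6)
Q(x) = -18 + x (Q(x) = x - 18 = -18 + x)
r(-612, -117)/(1/(Q(-266) + U(729, -607))) = ((7/6)*(-117))/(1/((-18 - 266) + √((-607)² + 729²))) = -(-38766 + 273*√(368449 + 531441)/2) = -(-38766 + 273*√899890/2) = -273*(-284 + √899890)/2 = 38766 - 273*√899890/2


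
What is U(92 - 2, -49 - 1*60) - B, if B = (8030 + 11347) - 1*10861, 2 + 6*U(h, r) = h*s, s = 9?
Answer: -25144/3 ≈ -8381.3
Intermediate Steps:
U(h, r) = -⅓ + 3*h/2 (U(h, r) = -⅓ + (h*9)/6 = -⅓ + (9*h)/6 = -⅓ + 3*h/2)
B = 8516 (B = 19377 - 10861 = 8516)
U(92 - 2, -49 - 1*60) - B = (-⅓ + 3*(92 - 2)/2) - 1*8516 = (-⅓ + (3/2)*90) - 8516 = (-⅓ + 135) - 8516 = 404/3 - 8516 = -25144/3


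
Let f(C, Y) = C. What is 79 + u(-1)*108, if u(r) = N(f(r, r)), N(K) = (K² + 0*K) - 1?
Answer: 79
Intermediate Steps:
N(K) = -1 + K² (N(K) = (K² + 0) - 1 = K² - 1 = -1 + K²)
u(r) = -1 + r²
79 + u(-1)*108 = 79 + (-1 + (-1)²)*108 = 79 + (-1 + 1)*108 = 79 + 0*108 = 79 + 0 = 79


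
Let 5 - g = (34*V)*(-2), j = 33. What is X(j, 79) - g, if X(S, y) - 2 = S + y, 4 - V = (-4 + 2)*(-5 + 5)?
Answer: -163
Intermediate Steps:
V = 4 (V = 4 - (-4 + 2)*(-5 + 5) = 4 - (-2)*0 = 4 - 1*0 = 4 + 0 = 4)
X(S, y) = 2 + S + y (X(S, y) = 2 + (S + y) = 2 + S + y)
g = 277 (g = 5 - 34*4*(-2) = 5 - 136*(-2) = 5 - 1*(-272) = 5 + 272 = 277)
X(j, 79) - g = (2 + 33 + 79) - 1*277 = 114 - 277 = -163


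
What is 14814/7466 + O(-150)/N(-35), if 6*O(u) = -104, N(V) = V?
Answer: 971851/391965 ≈ 2.4794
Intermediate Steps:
O(u) = -52/3 (O(u) = (⅙)*(-104) = -52/3)
14814/7466 + O(-150)/N(-35) = 14814/7466 - 52/3/(-35) = 14814*(1/7466) - 52/3*(-1/35) = 7407/3733 + 52/105 = 971851/391965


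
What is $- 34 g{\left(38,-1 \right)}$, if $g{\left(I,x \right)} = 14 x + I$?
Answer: $-816$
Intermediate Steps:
$g{\left(I,x \right)} = I + 14 x$
$- 34 g{\left(38,-1 \right)} = - 34 \left(38 + 14 \left(-1\right)\right) = - 34 \left(38 - 14\right) = \left(-34\right) 24 = -816$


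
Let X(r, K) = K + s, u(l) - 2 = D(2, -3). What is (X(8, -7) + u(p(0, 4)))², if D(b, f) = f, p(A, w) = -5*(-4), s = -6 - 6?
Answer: 400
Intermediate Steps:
s = -12
p(A, w) = 20
u(l) = -1 (u(l) = 2 - 3 = -1)
X(r, K) = -12 + K (X(r, K) = K - 12 = -12 + K)
(X(8, -7) + u(p(0, 4)))² = ((-12 - 7) - 1)² = (-19 - 1)² = (-20)² = 400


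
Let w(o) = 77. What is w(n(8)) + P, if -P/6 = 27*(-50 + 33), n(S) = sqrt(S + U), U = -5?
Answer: 2831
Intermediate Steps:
n(S) = sqrt(-5 + S) (n(S) = sqrt(S - 5) = sqrt(-5 + S))
P = 2754 (P = -162*(-50 + 33) = -162*(-17) = -6*(-459) = 2754)
w(n(8)) + P = 77 + 2754 = 2831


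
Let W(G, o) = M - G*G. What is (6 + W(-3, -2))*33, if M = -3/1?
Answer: -198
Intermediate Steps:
M = -3 (M = -3*1 = -3)
W(G, o) = -3 - G² (W(G, o) = -3 - G*G = -3 - G²)
(6 + W(-3, -2))*33 = (6 + (-3 - 1*(-3)²))*33 = (6 + (-3 - 1*9))*33 = (6 + (-3 - 9))*33 = (6 - 12)*33 = -6*33 = -198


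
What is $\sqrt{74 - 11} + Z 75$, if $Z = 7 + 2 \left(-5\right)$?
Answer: $-225 + 3 \sqrt{7} \approx -217.06$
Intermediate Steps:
$Z = -3$ ($Z = 7 - 10 = -3$)
$\sqrt{74 - 11} + Z 75 = \sqrt{74 - 11} - 225 = \sqrt{63} - 225 = 3 \sqrt{7} - 225 = -225 + 3 \sqrt{7}$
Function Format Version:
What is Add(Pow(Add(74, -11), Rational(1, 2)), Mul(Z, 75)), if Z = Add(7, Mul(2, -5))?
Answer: Add(-225, Mul(3, Pow(7, Rational(1, 2)))) ≈ -217.06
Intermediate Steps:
Z = -3 (Z = Add(7, -10) = -3)
Add(Pow(Add(74, -11), Rational(1, 2)), Mul(Z, 75)) = Add(Pow(Add(74, -11), Rational(1, 2)), Mul(-3, 75)) = Add(Pow(63, Rational(1, 2)), -225) = Add(Mul(3, Pow(7, Rational(1, 2))), -225) = Add(-225, Mul(3, Pow(7, Rational(1, 2))))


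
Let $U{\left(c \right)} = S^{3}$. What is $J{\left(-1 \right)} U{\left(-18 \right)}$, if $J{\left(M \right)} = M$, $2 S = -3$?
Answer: $\frac{27}{8} \approx 3.375$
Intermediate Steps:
$S = - \frac{3}{2}$ ($S = \frac{1}{2} \left(-3\right) = - \frac{3}{2} \approx -1.5$)
$U{\left(c \right)} = - \frac{27}{8}$ ($U{\left(c \right)} = \left(- \frac{3}{2}\right)^{3} = - \frac{27}{8}$)
$J{\left(-1 \right)} U{\left(-18 \right)} = \left(-1\right) \left(- \frac{27}{8}\right) = \frac{27}{8}$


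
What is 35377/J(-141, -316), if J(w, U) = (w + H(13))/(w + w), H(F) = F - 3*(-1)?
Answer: 9976314/125 ≈ 79811.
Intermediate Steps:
H(F) = 3 + F (H(F) = F + 3 = 3 + F)
J(w, U) = (16 + w)/(2*w) (J(w, U) = (w + (3 + 13))/(w + w) = (w + 16)/((2*w)) = (16 + w)*(1/(2*w)) = (16 + w)/(2*w))
35377/J(-141, -316) = 35377/(((1/2)*(16 - 141)/(-141))) = 35377/(((1/2)*(-1/141)*(-125))) = 35377/(125/282) = 35377*(282/125) = 9976314/125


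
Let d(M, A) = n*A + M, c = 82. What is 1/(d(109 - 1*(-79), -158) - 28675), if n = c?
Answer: -1/41443 ≈ -2.4130e-5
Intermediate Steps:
n = 82
d(M, A) = M + 82*A (d(M, A) = 82*A + M = M + 82*A)
1/(d(109 - 1*(-79), -158) - 28675) = 1/(((109 - 1*(-79)) + 82*(-158)) - 28675) = 1/(((109 + 79) - 12956) - 28675) = 1/((188 - 12956) - 28675) = 1/(-12768 - 28675) = 1/(-41443) = -1/41443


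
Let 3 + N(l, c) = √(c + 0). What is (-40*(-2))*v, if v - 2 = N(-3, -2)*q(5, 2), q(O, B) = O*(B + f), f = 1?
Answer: -3440 + 1200*I*√2 ≈ -3440.0 + 1697.1*I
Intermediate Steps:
N(l, c) = -3 + √c (N(l, c) = -3 + √(c + 0) = -3 + √c)
q(O, B) = O*(1 + B) (q(O, B) = O*(B + 1) = O*(1 + B))
v = -43 + 15*I*√2 (v = 2 + (-3 + √(-2))*(5*(1 + 2)) = 2 + (-3 + I*√2)*(5*3) = 2 + (-3 + I*√2)*15 = 2 + (-45 + 15*I*√2) = -43 + 15*I*√2 ≈ -43.0 + 21.213*I)
(-40*(-2))*v = (-40*(-2))*(-43 + 15*I*√2) = (-8*(-10))*(-43 + 15*I*√2) = 80*(-43 + 15*I*√2) = -3440 + 1200*I*√2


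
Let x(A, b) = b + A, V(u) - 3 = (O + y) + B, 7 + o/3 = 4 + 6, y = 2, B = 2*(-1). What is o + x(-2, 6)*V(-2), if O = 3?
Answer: 33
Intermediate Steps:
B = -2
o = 9 (o = -21 + 3*(4 + 6) = -21 + 3*10 = -21 + 30 = 9)
V(u) = 6 (V(u) = 3 + ((3 + 2) - 2) = 3 + (5 - 2) = 3 + 3 = 6)
x(A, b) = A + b
o + x(-2, 6)*V(-2) = 9 + (-2 + 6)*6 = 9 + 4*6 = 9 + 24 = 33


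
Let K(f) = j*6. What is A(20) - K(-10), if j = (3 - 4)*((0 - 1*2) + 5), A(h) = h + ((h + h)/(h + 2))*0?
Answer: 38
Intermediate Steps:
A(h) = h (A(h) = h + ((2*h)/(2 + h))*0 = h + (2*h/(2 + h))*0 = h + 0 = h)
j = -3 (j = -((0 - 2) + 5) = -(-2 + 5) = -1*3 = -3)
K(f) = -18 (K(f) = -3*6 = -18)
A(20) - K(-10) = 20 - 1*(-18) = 20 + 18 = 38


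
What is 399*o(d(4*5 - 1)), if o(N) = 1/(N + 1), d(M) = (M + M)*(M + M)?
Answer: 399/1445 ≈ 0.27612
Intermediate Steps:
d(M) = 4*M**2 (d(M) = (2*M)*(2*M) = 4*M**2)
o(N) = 1/(1 + N)
399*o(d(4*5 - 1)) = 399/(1 + 4*(4*5 - 1)**2) = 399/(1 + 4*(20 - 1)**2) = 399/(1 + 4*19**2) = 399/(1 + 4*361) = 399/(1 + 1444) = 399/1445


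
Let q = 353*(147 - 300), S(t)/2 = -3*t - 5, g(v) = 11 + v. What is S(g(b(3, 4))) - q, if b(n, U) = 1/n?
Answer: 53931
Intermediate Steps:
b(n, U) = 1/n
S(t) = -10 - 6*t (S(t) = 2*(-3*t - 5) = 2*(-5 - 3*t) = -10 - 6*t)
q = -54009 (q = 353*(-153) = -54009)
S(g(b(3, 4))) - q = (-10 - 6*(11 + 1/3)) - 1*(-54009) = (-10 - 6*(11 + 1/3)) + 54009 = (-10 - 6*34/3) + 54009 = (-10 - 68) + 54009 = -78 + 54009 = 53931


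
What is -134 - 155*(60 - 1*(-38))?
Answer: -15324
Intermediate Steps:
-134 - 155*(60 - 1*(-38)) = -134 - 155*(60 + 38) = -134 - 155*98 = -134 - 15190 = -15324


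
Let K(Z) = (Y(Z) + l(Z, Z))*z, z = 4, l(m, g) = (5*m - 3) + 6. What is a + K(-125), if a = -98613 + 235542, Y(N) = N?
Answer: 133941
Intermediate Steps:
l(m, g) = 3 + 5*m (l(m, g) = (-3 + 5*m) + 6 = 3 + 5*m)
a = 136929
K(Z) = 12 + 24*Z (K(Z) = (Z + (3 + 5*Z))*4 = (3 + 6*Z)*4 = 12 + 24*Z)
a + K(-125) = 136929 + (12 + 24*(-125)) = 136929 + (12 - 3000) = 136929 - 2988 = 133941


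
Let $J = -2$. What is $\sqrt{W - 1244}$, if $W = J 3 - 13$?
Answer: $i \sqrt{1263} \approx 35.539 i$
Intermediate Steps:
$W = -19$ ($W = \left(-2\right) 3 - 13 = -6 - 13 = -19$)
$\sqrt{W - 1244} = \sqrt{-19 - 1244} = \sqrt{-1263} = i \sqrt{1263}$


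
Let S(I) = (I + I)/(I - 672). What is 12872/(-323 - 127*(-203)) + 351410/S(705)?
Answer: 4920710171/598263 ≈ 8225.0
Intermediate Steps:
S(I) = 2*I/(-672 + I) (S(I) = (2*I)/(-672 + I) = 2*I/(-672 + I))
12872/(-323 - 127*(-203)) + 351410/S(705) = 12872/(-323 - 127*(-203)) + 351410/((2*705/(-672 + 705))) = 12872/(-323 + 25781) + 351410/((2*705/33)) = 12872/25458 + 351410/((2*705*(1/33))) = 12872*(1/25458) + 351410/(470/11) = 6436/12729 + 351410*(11/470) = 6436/12729 + 386551/47 = 4920710171/598263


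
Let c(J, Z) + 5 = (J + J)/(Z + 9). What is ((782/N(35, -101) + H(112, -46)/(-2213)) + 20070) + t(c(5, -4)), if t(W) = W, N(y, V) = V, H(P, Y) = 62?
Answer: 4483498543/223513 ≈ 20059.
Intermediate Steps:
c(J, Z) = -5 + 2*J/(9 + Z) (c(J, Z) = -5 + (J + J)/(Z + 9) = -5 + (2*J)/(9 + Z) = -5 + 2*J/(9 + Z))
((782/N(35, -101) + H(112, -46)/(-2213)) + 20070) + t(c(5, -4)) = ((782/(-101) + 62/(-2213)) + 20070) + (-45 - 5*(-4) + 2*5)/(9 - 4) = ((782*(-1/101) + 62*(-1/2213)) + 20070) + (-45 + 20 + 10)/5 = ((-782/101 - 62/2213) + 20070) + (1/5)*(-15) = (-1736828/223513 + 20070) - 3 = 4484169082/223513 - 3 = 4483498543/223513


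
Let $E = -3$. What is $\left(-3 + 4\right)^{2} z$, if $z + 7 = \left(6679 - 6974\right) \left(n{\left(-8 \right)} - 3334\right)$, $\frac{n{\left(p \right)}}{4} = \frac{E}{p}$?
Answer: $\frac{1966161}{2} \approx 9.8308 \cdot 10^{5}$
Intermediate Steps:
$n{\left(p \right)} = - \frac{12}{p}$ ($n{\left(p \right)} = 4 \left(- \frac{3}{p}\right) = - \frac{12}{p}$)
$z = \frac{1966161}{2}$ ($z = -7 + \left(6679 - 6974\right) \left(- \frac{12}{-8} - 3334\right) = -7 - 295 \left(\left(-12\right) \left(- \frac{1}{8}\right) - 3334\right) = -7 - 295 \left(\frac{3}{2} - 3334\right) = -7 - - \frac{1966175}{2} = -7 + \frac{1966175}{2} = \frac{1966161}{2} \approx 9.8308 \cdot 10^{5}$)
$\left(-3 + 4\right)^{2} z = \left(-3 + 4\right)^{2} \cdot \frac{1966161}{2} = 1^{2} \cdot \frac{1966161}{2} = 1 \cdot \frac{1966161}{2} = \frac{1966161}{2}$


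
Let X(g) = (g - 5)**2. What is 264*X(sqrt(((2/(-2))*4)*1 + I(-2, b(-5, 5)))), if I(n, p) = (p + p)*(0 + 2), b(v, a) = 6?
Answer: 11880 - 5280*sqrt(5) ≈ 73.561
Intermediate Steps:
I(n, p) = 4*p (I(n, p) = (2*p)*2 = 4*p)
X(g) = (-5 + g)**2
264*X(sqrt(((2/(-2))*4)*1 + I(-2, b(-5, 5)))) = 264*(-5 + sqrt(((2/(-2))*4)*1 + 4*6))**2 = 264*(-5 + sqrt(((2*(-1/2))*4)*1 + 24))**2 = 264*(-5 + sqrt(-1*4*1 + 24))**2 = 264*(-5 + sqrt(-4*1 + 24))**2 = 264*(-5 + sqrt(-4 + 24))**2 = 264*(-5 + sqrt(20))**2 = 264*(-5 + 2*sqrt(5))**2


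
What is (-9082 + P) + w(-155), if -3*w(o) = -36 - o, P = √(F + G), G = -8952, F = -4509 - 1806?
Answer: -27365/3 + I*√15267 ≈ -9121.7 + 123.56*I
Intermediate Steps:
F = -6315
P = I*√15267 (P = √(-6315 - 8952) = √(-15267) = I*√15267 ≈ 123.56*I)
w(o) = 12 + o/3 (w(o) = -(-36 - o)/3 = 12 + o/3)
(-9082 + P) + w(-155) = (-9082 + I*√15267) + (12 + (⅓)*(-155)) = (-9082 + I*√15267) + (12 - 155/3) = (-9082 + I*√15267) - 119/3 = -27365/3 + I*√15267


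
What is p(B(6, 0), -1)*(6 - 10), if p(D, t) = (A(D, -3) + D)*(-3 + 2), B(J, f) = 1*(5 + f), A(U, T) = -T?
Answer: 32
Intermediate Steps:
B(J, f) = 5 + f
p(D, t) = -3 - D (p(D, t) = (-1*(-3) + D)*(-3 + 2) = (3 + D)*(-1) = -3 - D)
p(B(6, 0), -1)*(6 - 10) = (-3 - (5 + 0))*(6 - 10) = (-3 - 1*5)*(-4) = (-3 - 5)*(-4) = -8*(-4) = 32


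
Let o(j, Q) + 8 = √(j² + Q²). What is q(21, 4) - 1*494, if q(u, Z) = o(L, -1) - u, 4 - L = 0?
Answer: -523 + √17 ≈ -518.88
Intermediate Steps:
L = 4 (L = 4 - 1*0 = 4 + 0 = 4)
o(j, Q) = -8 + √(Q² + j²) (o(j, Q) = -8 + √(j² + Q²) = -8 + √(Q² + j²))
q(u, Z) = -8 + √17 - u (q(u, Z) = (-8 + √((-1)² + 4²)) - u = (-8 + √(1 + 16)) - u = (-8 + √17) - u = -8 + √17 - u)
q(21, 4) - 1*494 = (-8 + √17 - 1*21) - 1*494 = (-8 + √17 - 21) - 494 = (-29 + √17) - 494 = -523 + √17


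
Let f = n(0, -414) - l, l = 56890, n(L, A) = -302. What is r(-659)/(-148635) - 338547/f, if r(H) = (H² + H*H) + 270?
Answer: 209897867/2833577640 ≈ 0.074075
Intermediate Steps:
r(H) = 270 + 2*H² (r(H) = (H² + H²) + 270 = 2*H² + 270 = 270 + 2*H²)
f = -57192 (f = -302 - 1*56890 = -302 - 56890 = -57192)
r(-659)/(-148635) - 338547/f = (270 + 2*(-659)²)/(-148635) - 338547/(-57192) = (270 + 2*434281)*(-1/148635) - 338547*(-1/57192) = (270 + 868562)*(-1/148635) + 112849/19064 = 868832*(-1/148635) + 112849/19064 = -868832/148635 + 112849/19064 = 209897867/2833577640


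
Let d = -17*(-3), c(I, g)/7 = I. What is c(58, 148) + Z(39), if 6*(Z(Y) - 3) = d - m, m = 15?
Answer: 415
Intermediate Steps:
c(I, g) = 7*I
d = 51
Z(Y) = 9 (Z(Y) = 3 + (51 - 1*15)/6 = 3 + (51 - 15)/6 = 3 + (⅙)*36 = 3 + 6 = 9)
c(58, 148) + Z(39) = 7*58 + 9 = 406 + 9 = 415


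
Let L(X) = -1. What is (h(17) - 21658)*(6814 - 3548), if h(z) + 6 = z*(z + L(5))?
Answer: -69866272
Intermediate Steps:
h(z) = -6 + z*(-1 + z) (h(z) = -6 + z*(z - 1) = -6 + z*(-1 + z))
(h(17) - 21658)*(6814 - 3548) = ((-6 + 17² - 1*17) - 21658)*(6814 - 3548) = ((-6 + 289 - 17) - 21658)*3266 = (266 - 21658)*3266 = -21392*3266 = -69866272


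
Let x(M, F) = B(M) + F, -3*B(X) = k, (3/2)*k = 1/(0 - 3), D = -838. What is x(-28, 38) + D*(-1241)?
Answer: 28079894/27 ≈ 1.0400e+6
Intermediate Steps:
k = -2/9 (k = 2/(3*(0 - 3)) = (2/3)/(-3) = (2/3)*(-1/3) = -2/9 ≈ -0.22222)
B(X) = 2/27 (B(X) = -1/3*(-2/9) = 2/27)
x(M, F) = 2/27 + F
x(-28, 38) + D*(-1241) = (2/27 + 38) - 838*(-1241) = 1028/27 + 1039958 = 28079894/27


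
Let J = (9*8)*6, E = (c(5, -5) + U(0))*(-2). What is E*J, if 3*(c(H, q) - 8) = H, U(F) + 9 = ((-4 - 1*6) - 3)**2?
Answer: -146592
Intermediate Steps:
U(F) = 160 (U(F) = -9 + ((-4 - 1*6) - 3)**2 = -9 + ((-4 - 6) - 3)**2 = -9 + (-10 - 3)**2 = -9 + (-13)**2 = -9 + 169 = 160)
c(H, q) = 8 + H/3
E = -1018/3 (E = ((8 + (1/3)*5) + 160)*(-2) = ((8 + 5/3) + 160)*(-2) = (29/3 + 160)*(-2) = (509/3)*(-2) = -1018/3 ≈ -339.33)
J = 432 (J = 72*6 = 432)
E*J = -1018/3*432 = -146592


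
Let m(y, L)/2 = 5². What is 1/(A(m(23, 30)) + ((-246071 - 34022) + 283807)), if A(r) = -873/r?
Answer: 50/184827 ≈ 0.00027052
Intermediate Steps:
m(y, L) = 50 (m(y, L) = 2*5² = 2*25 = 50)
1/(A(m(23, 30)) + ((-246071 - 34022) + 283807)) = 1/(-873/50 + ((-246071 - 34022) + 283807)) = 1/(-873*1/50 + (-280093 + 283807)) = 1/(-873/50 + 3714) = 1/(184827/50) = 50/184827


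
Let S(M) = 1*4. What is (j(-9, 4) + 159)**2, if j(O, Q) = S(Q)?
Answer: 26569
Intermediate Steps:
S(M) = 4
j(O, Q) = 4
(j(-9, 4) + 159)**2 = (4 + 159)**2 = 163**2 = 26569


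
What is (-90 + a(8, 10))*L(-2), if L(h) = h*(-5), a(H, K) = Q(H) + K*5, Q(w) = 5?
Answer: -350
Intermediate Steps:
a(H, K) = 5 + 5*K (a(H, K) = 5 + K*5 = 5 + 5*K)
L(h) = -5*h
(-90 + a(8, 10))*L(-2) = (-90 + (5 + 5*10))*(-5*(-2)) = (-90 + (5 + 50))*10 = (-90 + 55)*10 = -35*10 = -350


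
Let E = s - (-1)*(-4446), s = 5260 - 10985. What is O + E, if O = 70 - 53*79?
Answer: -14288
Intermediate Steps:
s = -5725
O = -4117 (O = 70 - 4187 = -4117)
E = -10171 (E = -5725 - (-1)*(-4446) = -5725 - 1*4446 = -5725 - 4446 = -10171)
O + E = -4117 - 10171 = -14288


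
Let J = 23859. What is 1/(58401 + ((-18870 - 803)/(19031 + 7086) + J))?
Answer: 26117/2148364747 ≈ 1.2157e-5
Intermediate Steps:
1/(58401 + ((-18870 - 803)/(19031 + 7086) + J)) = 1/(58401 + ((-18870 - 803)/(19031 + 7086) + 23859)) = 1/(58401 + (-19673/26117 + 23859)) = 1/(58401 + 623105830/26117) = 1/(2148364747/26117) = 26117/2148364747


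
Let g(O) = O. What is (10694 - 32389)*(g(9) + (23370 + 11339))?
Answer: -753207010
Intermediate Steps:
(10694 - 32389)*(g(9) + (23370 + 11339)) = (10694 - 32389)*(9 + (23370 + 11339)) = -21695*(9 + 34709) = -21695*34718 = -753207010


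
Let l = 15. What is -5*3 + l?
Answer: 0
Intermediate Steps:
-5*3 + l = -5*3 + 15 = -15 + 15 = 0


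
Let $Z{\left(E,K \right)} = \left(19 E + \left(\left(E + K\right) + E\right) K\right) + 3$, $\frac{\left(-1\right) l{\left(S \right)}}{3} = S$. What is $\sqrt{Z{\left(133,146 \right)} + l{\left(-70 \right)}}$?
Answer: $6 \sqrt{1747} \approx 250.78$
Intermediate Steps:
$l{\left(S \right)} = - 3 S$
$Z{\left(E,K \right)} = 3 + 19 E + K \left(K + 2 E\right)$ ($Z{\left(E,K \right)} = \left(19 E + \left(K + 2 E\right) K\right) + 3 = \left(19 E + K \left(K + 2 E\right)\right) + 3 = 3 + 19 E + K \left(K + 2 E\right)$)
$\sqrt{Z{\left(133,146 \right)} + l{\left(-70 \right)}} = \sqrt{\left(3 + 146^{2} + 19 \cdot 133 + 2 \cdot 133 \cdot 146\right) - -210} = \sqrt{\left(3 + 21316 + 2527 + 38836\right) + 210} = \sqrt{62682 + 210} = \sqrt{62892} = 6 \sqrt{1747}$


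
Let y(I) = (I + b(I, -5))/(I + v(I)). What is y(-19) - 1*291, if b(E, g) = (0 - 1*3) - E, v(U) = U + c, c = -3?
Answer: -11928/41 ≈ -290.93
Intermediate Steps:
v(U) = -3 + U (v(U) = U - 3 = -3 + U)
b(E, g) = -3 - E (b(E, g) = (0 - 3) - E = -3 - E)
y(I) = -3/(-3 + 2*I) (y(I) = (I + (-3 - I))/(I + (-3 + I)) = -3/(-3 + 2*I))
y(-19) - 1*291 = -3/(-3 + 2*(-19)) - 1*291 = -3/(-3 - 38) - 291 = -3/(-41) - 291 = -3*(-1/41) - 291 = 3/41 - 291 = -11928/41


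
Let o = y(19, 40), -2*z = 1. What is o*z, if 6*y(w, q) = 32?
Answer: -8/3 ≈ -2.6667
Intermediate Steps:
y(w, q) = 16/3 (y(w, q) = (⅙)*32 = 16/3)
z = -½ (z = -½*1 = -½ ≈ -0.50000)
o = 16/3 ≈ 5.3333
o*z = (16/3)*(-½) = -8/3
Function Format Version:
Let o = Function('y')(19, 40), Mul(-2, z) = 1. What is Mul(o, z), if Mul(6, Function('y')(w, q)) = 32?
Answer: Rational(-8, 3) ≈ -2.6667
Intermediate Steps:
Function('y')(w, q) = Rational(16, 3) (Function('y')(w, q) = Mul(Rational(1, 6), 32) = Rational(16, 3))
z = Rational(-1, 2) (z = Mul(Rational(-1, 2), 1) = Rational(-1, 2) ≈ -0.50000)
o = Rational(16, 3) ≈ 5.3333
Mul(o, z) = Mul(Rational(16, 3), Rational(-1, 2)) = Rational(-8, 3)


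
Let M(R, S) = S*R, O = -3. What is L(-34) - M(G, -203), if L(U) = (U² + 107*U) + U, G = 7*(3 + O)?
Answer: -2516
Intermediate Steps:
G = 0 (G = 7*(3 - 3) = 7*0 = 0)
M(R, S) = R*S
L(U) = U² + 108*U
L(-34) - M(G, -203) = -34*(108 - 34) - 0*(-203) = -34*74 - 1*0 = -2516 + 0 = -2516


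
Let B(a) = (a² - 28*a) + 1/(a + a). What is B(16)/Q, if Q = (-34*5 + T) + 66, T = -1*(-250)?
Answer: -6143/4672 ≈ -1.3149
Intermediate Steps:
T = 250
B(a) = a² + 1/(2*a) - 28*a (B(a) = (a² - 28*a) + 1/(2*a) = a² + 1/(2*a) - 28*a)
Q = 146 (Q = (-34*5 + 250) + 66 = (-170 + 250) + 66 = 80 + 66 = 146)
B(16)/Q = (16² + (½)/16 - 28*16)/146 = (256 + (½)*(1/16) - 448)*(1/146) = (256 + 1/32 - 448)*(1/146) = -6143/32*1/146 = -6143/4672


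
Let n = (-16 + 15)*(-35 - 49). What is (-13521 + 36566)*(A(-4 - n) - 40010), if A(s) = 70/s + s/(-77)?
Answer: -25816628435/28 ≈ -9.2202e+8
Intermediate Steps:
n = 84 (n = -1*(-84) = 84)
A(s) = 70/s - s/77 (A(s) = 70/s + s*(-1/77) = 70/s - s/77)
(-13521 + 36566)*(A(-4 - n) - 40010) = (-13521 + 36566)*((70/(-4 - 1*84) - (-4 - 1*84)/77) - 40010) = 23045*((70/(-4 - 84) - (-4 - 84)/77) - 40010) = 23045*((70/(-88) - 1/77*(-88)) - 40010) = 23045*((70*(-1/88) + 8/7) - 40010) = 23045*((-35/44 + 8/7) - 40010) = 23045*(107/308 - 40010) = 23045*(-12322973/308) = -25816628435/28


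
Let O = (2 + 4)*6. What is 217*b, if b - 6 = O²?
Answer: 282534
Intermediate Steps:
O = 36 (O = 6*6 = 36)
b = 1302 (b = 6 + 36² = 6 + 1296 = 1302)
217*b = 217*1302 = 282534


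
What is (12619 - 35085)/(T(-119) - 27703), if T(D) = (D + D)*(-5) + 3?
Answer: 11233/13255 ≈ 0.84745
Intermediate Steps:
T(D) = 3 - 10*D (T(D) = (2*D)*(-5) + 3 = -10*D + 3 = 3 - 10*D)
(12619 - 35085)/(T(-119) - 27703) = (12619 - 35085)/((3 - 10*(-119)) - 27703) = -22466/((3 + 1190) - 27703) = -22466/(1193 - 27703) = -22466/(-26510) = -22466*(-1/26510) = 11233/13255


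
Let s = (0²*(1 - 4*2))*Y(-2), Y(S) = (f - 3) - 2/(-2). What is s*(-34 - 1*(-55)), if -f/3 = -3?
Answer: 0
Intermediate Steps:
f = 9 (f = -3*(-3) = 9)
Y(S) = 7 (Y(S) = (9 - 3) - 2/(-2) = 6 - 2*(-½) = 6 + 1 = 7)
s = 0 (s = (0²*(1 - 4*2))*7 = (0*(1 - 8))*7 = (0*(-7))*7 = 0*7 = 0)
s*(-34 - 1*(-55)) = 0*(-34 - 1*(-55)) = 0*(-34 + 55) = 0*21 = 0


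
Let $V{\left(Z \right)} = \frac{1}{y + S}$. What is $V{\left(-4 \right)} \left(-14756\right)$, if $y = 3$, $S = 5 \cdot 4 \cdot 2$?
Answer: $- \frac{14756}{43} \approx -343.16$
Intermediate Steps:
$S = 40$ ($S = 20 \cdot 2 = 40$)
$V{\left(Z \right)} = \frac{1}{43}$ ($V{\left(Z \right)} = \frac{1}{3 + 40} = \frac{1}{43}$)
$V{\left(-4 \right)} \left(-14756\right) = \frac{1}{43} \left(-14756\right) = - \frac{14756}{43}$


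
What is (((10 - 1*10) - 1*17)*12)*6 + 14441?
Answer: 13217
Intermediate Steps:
(((10 - 1*10) - 1*17)*12)*6 + 14441 = (((10 - 10) - 17)*12)*6 + 14441 = ((0 - 17)*12)*6 + 14441 = -17*12*6 + 14441 = -204*6 + 14441 = -1224 + 14441 = 13217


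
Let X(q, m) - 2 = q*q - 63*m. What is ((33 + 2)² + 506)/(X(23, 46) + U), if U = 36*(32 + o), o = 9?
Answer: -577/297 ≈ -1.9428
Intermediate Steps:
X(q, m) = 2 + q² - 63*m (X(q, m) = 2 + (q*q - 63*m) = 2 + (q² - 63*m) = 2 + q² - 63*m)
U = 1476 (U = 36*(32 + 9) = 36*41 = 1476)
((33 + 2)² + 506)/(X(23, 46) + U) = ((33 + 2)² + 506)/((2 + 23² - 63*46) + 1476) = (35² + 506)/((2 + 529 - 2898) + 1476) = (1225 + 506)/(-2367 + 1476) = 1731/(-891) = 1731*(-1/891) = -577/297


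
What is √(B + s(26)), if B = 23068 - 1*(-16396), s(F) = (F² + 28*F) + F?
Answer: √40894 ≈ 202.22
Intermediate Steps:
s(F) = F² + 29*F
B = 39464 (B = 23068 + 16396 = 39464)
√(B + s(26)) = √(39464 + 26*(29 + 26)) = √(39464 + 26*55) = √(39464 + 1430) = √40894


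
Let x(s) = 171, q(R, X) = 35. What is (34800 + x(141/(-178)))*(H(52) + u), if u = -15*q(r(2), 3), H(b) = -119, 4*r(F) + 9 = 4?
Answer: -22521324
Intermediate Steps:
r(F) = -5/4 (r(F) = -9/4 + (¼)*4 = -9/4 + 1 = -5/4)
u = -525 (u = -15*35 = -525)
(34800 + x(141/(-178)))*(H(52) + u) = (34800 + 171)*(-119 - 525) = 34971*(-644) = -22521324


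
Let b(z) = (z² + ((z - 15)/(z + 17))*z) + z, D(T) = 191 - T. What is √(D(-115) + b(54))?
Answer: 3*√1851538/71 ≈ 57.495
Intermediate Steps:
b(z) = z + z² + z*(-15 + z)/(17 + z) (b(z) = (z² + ((-15 + z)/(17 + z))*z) + z = (z² + z*(-15 + z)/(17 + z)) + z = z + z² + z*(-15 + z)/(17 + z))
√(D(-115) + b(54)) = √((191 - 1*(-115)) + 54*(2 + 54² + 19*54)/(17 + 54)) = √((191 + 115) + 54*(2 + 2916 + 1026)/71) = √(306 + 54*(1/71)*3944) = √(306 + 212976/71) = √(234702/71) = 3*√1851538/71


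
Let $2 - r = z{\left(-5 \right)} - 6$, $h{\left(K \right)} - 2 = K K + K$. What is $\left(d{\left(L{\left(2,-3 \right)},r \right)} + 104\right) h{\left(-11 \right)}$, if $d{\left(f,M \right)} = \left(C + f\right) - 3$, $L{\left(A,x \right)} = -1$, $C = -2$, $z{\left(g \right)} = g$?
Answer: $10976$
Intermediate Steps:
$h{\left(K \right)} = 2 + K + K^{2}$ ($h{\left(K \right)} = 2 + \left(K K + K\right) = 2 + \left(K^{2} + K\right) = 2 + \left(K + K^{2}\right) = 2 + K + K^{2}$)
$r = 13$ ($r = 2 - \left(-5 - 6\right) = 2 - -11 = 2 + 11 = 13$)
$d{\left(f,M \right)} = -5 + f$ ($d{\left(f,M \right)} = \left(-2 + f\right) - 3 = -5 + f$)
$\left(d{\left(L{\left(2,-3 \right)},r \right)} + 104\right) h{\left(-11 \right)} = \left(\left(-5 - 1\right) + 104\right) \left(2 - 11 + \left(-11\right)^{2}\right) = \left(-6 + 104\right) \left(2 - 11 + 121\right) = 98 \cdot 112 = 10976$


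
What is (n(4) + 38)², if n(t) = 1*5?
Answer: 1849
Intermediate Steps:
n(t) = 5
(n(4) + 38)² = (5 + 38)² = 43² = 1849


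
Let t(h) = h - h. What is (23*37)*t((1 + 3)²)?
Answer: 0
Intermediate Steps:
t(h) = 0
(23*37)*t((1 + 3)²) = (23*37)*0 = 851*0 = 0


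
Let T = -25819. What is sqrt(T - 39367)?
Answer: I*sqrt(65186) ≈ 255.32*I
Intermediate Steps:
sqrt(T - 39367) = sqrt(-25819 - 39367) = sqrt(-65186) = I*sqrt(65186)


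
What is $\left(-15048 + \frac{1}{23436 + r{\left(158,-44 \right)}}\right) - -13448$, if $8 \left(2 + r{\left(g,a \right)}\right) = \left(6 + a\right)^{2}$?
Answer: $- \frac{75566398}{47229} \approx -1600.0$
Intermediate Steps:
$r{\left(g,a \right)} = -2 + \frac{\left(6 + a\right)^{2}}{8}$
$\left(-15048 + \frac{1}{23436 + r{\left(158,-44 \right)}}\right) - -13448 = \left(-15048 + \frac{1}{23436 - \left(2 - \frac{\left(6 - 44\right)^{2}}{8}\right)}\right) - -13448 = \left(-15048 + \frac{1}{23436 - \left(2 - \frac{\left(-38\right)^{2}}{8}\right)}\right) + 13448 = \left(-15048 + \frac{1}{23436 + \left(-2 + \frac{1}{8} \cdot 1444\right)}\right) + 13448 = \left(-15048 + \frac{1}{23436 + \left(-2 + \frac{361}{2}\right)}\right) + 13448 = \left(-15048 + \frac{1}{23436 + \frac{357}{2}}\right) + 13448 = \left(-15048 + \frac{1}{\frac{47229}{2}}\right) + 13448 = \left(-15048 + \frac{2}{47229}\right) + 13448 = - \frac{710701990}{47229} + 13448 = - \frac{75566398}{47229}$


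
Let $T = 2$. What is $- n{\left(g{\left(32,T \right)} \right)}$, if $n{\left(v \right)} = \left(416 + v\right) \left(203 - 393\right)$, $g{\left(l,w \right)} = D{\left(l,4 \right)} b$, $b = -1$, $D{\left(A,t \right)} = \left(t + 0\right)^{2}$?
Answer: $76000$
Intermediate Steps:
$D{\left(A,t \right)} = t^{2}$
$g{\left(l,w \right)} = -16$ ($g{\left(l,w \right)} = 4^{2} \left(-1\right) = 16 \left(-1\right) = -16$)
$n{\left(v \right)} = -79040 - 190 v$ ($n{\left(v \right)} = \left(416 + v\right) \left(-190\right) = -79040 - 190 v$)
$- n{\left(g{\left(32,T \right)} \right)} = - (-79040 - -3040) = - (-79040 + 3040) = \left(-1\right) \left(-76000\right) = 76000$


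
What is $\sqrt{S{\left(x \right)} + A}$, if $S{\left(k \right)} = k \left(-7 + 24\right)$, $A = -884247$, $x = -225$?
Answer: $2 i \sqrt{222018} \approx 942.38 i$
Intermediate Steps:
$S{\left(k \right)} = 17 k$ ($S{\left(k \right)} = k 17 = 17 k$)
$\sqrt{S{\left(x \right)} + A} = \sqrt{17 \left(-225\right) - 884247} = \sqrt{-3825 - 884247} = \sqrt{-888072} = 2 i \sqrt{222018}$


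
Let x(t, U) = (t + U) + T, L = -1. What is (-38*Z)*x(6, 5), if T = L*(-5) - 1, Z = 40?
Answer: -22800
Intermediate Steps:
T = 4 (T = -1*(-5) - 1 = 5 - 1 = 4)
x(t, U) = 4 + U + t (x(t, U) = (t + U) + 4 = (U + t) + 4 = 4 + U + t)
(-38*Z)*x(6, 5) = (-38*40)*(4 + 5 + 6) = -1520*15 = -22800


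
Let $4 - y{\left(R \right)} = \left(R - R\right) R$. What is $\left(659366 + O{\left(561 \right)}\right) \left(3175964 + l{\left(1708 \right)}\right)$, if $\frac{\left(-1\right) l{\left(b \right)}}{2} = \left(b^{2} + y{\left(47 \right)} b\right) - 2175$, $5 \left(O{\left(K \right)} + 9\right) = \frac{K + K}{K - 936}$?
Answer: $- \frac{1099426523742378}{625} \approx -1.7591 \cdot 10^{12}$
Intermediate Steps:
$O{\left(K \right)} = -9 + \frac{2 K}{5 \left(-936 + K\right)}$ ($O{\left(K \right)} = -9 + \frac{\left(K + K\right) \frac{1}{K - 936}}{5} = -9 + \frac{2 K \frac{1}{-936 + K}}{5} = -9 + \frac{2 K}{5 \left(-936 + K\right)}$)
$y{\left(R \right)} = 4$ ($y{\left(R \right)} = 4 - \left(R - R\right) R = 4 - 0 R = 4 - 0 = 4 + 0 = 4$)
$l{\left(b \right)} = 4350 - 8 b - 2 b^{2}$ ($l{\left(b \right)} = - 2 \left(\left(b^{2} + 4 b\right) - 2175\right) = - 2 \left(-2175 + b^{2} + 4 b\right) = 4350 - 8 b - 2 b^{2}$)
$\left(659366 + O{\left(561 \right)}\right) \left(3175964 + l{\left(1708 \right)}\right) = \left(659366 + \frac{42120 - 24123}{5 \left(-936 + 561\right)}\right) \left(3175964 - \left(9314 + 5834528\right)\right) = \left(659366 + \frac{42120 - 24123}{5 \left(-375\right)}\right) \left(3175964 - 5843842\right) = \left(659366 + \frac{1}{5} \left(- \frac{1}{375}\right) 17997\right) \left(3175964 - 5843842\right) = \left(659366 - \frac{5999}{625}\right) \left(3175964 - 5843842\right) = \frac{412097751}{625} \left(-2667878\right) = - \frac{1099426523742378}{625}$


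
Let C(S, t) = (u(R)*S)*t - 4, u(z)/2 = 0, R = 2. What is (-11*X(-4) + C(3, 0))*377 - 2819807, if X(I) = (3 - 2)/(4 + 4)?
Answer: -22574667/8 ≈ -2.8218e+6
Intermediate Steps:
u(z) = 0 (u(z) = 2*0 = 0)
X(I) = 1/8
C(S, t) = -4 (C(S, t) = (0*S)*t - 4 = 0*t - 4 = 0 - 4 = -4)
(-11*X(-4) + C(3, 0))*377 - 2819807 = (-11*1/8 - 4)*377 - 2819807 = (-11/8 - 4)*377 - 2819807 = -43/8*377 - 2819807 = -16211/8 - 2819807 = -22574667/8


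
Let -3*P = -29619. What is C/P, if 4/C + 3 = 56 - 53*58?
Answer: -4/29826333 ≈ -1.3411e-7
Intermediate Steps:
P = 9873 (P = -⅓*(-29619) = 9873)
C = -4/3021 (C = 4/(-3 + (56 - 53*58)) = 4/(-3 + (56 - 3074)) = 4/(-3 - 3018) = 4/(-3021) = 4*(-1/3021) = -4/3021 ≈ -0.0013241)
C/P = -4/3021/9873 = -4/3021*1/9873 = -4/29826333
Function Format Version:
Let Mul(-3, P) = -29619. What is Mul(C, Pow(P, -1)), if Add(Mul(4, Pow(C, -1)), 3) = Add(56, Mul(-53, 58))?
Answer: Rational(-4, 29826333) ≈ -1.3411e-7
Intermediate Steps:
P = 9873 (P = Mul(Rational(-1, 3), -29619) = 9873)
C = Rational(-4, 3021) (C = Mul(4, Pow(Add(-3, Add(56, Mul(-53, 58))), -1)) = Mul(4, Pow(Add(-3, Add(56, -3074)), -1)) = Mul(4, Pow(Add(-3, -3018), -1)) = Mul(4, Pow(-3021, -1)) = Mul(4, Rational(-1, 3021)) = Rational(-4, 3021) ≈ -0.0013241)
Mul(C, Pow(P, -1)) = Mul(Rational(-4, 3021), Pow(9873, -1)) = Mul(Rational(-4, 3021), Rational(1, 9873)) = Rational(-4, 29826333)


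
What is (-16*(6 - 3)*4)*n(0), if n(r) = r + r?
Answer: 0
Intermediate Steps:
n(r) = 2*r
(-16*(6 - 3)*4)*n(0) = (-16*(6 - 3)*4)*(2*0) = -48*4*0 = -16*12*0 = -192*0 = 0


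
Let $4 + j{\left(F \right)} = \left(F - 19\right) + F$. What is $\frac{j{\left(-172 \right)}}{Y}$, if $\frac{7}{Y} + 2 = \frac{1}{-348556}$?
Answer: $\frac{255840471}{2439892} \approx 104.86$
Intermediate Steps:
$Y = - \frac{2439892}{697113}$ ($Y = \frac{7}{-2 + \frac{1}{-348556}} = \frac{7}{-2 - \frac{1}{348556}} = \frac{7}{- \frac{697113}{348556}} = 7 \left(- \frac{348556}{697113}\right) = - \frac{2439892}{697113} \approx -3.5$)
$j{\left(F \right)} = -23 + 2 F$ ($j{\left(F \right)} = -4 + \left(\left(F - 19\right) + F\right) = -4 + \left(\left(-19 + F\right) + F\right) = -4 + \left(-19 + 2 F\right) = -23 + 2 F$)
$\frac{j{\left(-172 \right)}}{Y} = \frac{-23 + 2 \left(-172\right)}{- \frac{2439892}{697113}} = \left(-23 - 344\right) \left(- \frac{697113}{2439892}\right) = \left(-367\right) \left(- \frac{697113}{2439892}\right) = \frac{255840471}{2439892}$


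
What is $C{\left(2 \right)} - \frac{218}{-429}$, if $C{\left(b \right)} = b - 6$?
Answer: $- \frac{1498}{429} \approx -3.4918$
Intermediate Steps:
$C{\left(b \right)} = -6 + b$
$C{\left(2 \right)} - \frac{218}{-429} = \left(-6 + 2\right) - \frac{218}{-429} = -4 - 218 \left(- \frac{1}{429}\right) = -4 - - \frac{218}{429} = -4 + \frac{218}{429} = - \frac{1498}{429}$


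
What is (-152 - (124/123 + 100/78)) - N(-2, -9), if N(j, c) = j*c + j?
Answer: -272294/1599 ≈ -170.29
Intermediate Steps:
N(j, c) = j + c*j (N(j, c) = c*j + j = j + c*j)
(-152 - (124/123 + 100/78)) - N(-2, -9) = (-152 - (124/123 + 100/78)) - (-2)*(1 - 9) = (-152 - (124*(1/123) + 100*(1/78))) - (-2)*(-8) = (-152 - (124/123 + 50/39)) - 1*16 = (-152 - 1*3662/1599) - 16 = (-152 - 3662/1599) - 16 = -246710/1599 - 16 = -272294/1599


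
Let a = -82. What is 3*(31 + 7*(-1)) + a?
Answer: -10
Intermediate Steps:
3*(31 + 7*(-1)) + a = 3*(31 + 7*(-1)) - 82 = 3*(31 - 7) - 82 = 3*24 - 82 = 72 - 82 = -10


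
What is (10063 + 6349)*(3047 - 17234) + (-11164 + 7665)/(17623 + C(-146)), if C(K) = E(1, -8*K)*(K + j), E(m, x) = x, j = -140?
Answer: -73675461644201/316425 ≈ -2.3284e+8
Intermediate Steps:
C(K) = -8*K*(-140 + K) (C(K) = (-8*K)*(K - 140) = (-8*K)*(-140 + K) = -8*K*(-140 + K))
(10063 + 6349)*(3047 - 17234) + (-11164 + 7665)/(17623 + C(-146)) = (10063 + 6349)*(3047 - 17234) + (-11164 + 7665)/(17623 + 8*(-146)*(140 - 1*(-146))) = 16412*(-14187) - 3499/(17623 + 8*(-146)*(140 + 146)) = -232837044 - 3499/(17623 + 8*(-146)*286) = -232837044 - 3499/(17623 - 334048) = -232837044 - 3499/(-316425) = -232837044 - 3499*(-1/316425) = -232837044 + 3499/316425 = -73675461644201/316425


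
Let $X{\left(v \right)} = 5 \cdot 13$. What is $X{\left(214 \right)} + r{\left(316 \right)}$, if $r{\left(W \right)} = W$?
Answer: $381$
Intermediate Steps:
$X{\left(v \right)} = 65$
$X{\left(214 \right)} + r{\left(316 \right)} = 65 + 316 = 381$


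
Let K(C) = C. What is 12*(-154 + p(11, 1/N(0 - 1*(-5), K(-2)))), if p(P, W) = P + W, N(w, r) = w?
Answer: -8568/5 ≈ -1713.6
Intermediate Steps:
12*(-154 + p(11, 1/N(0 - 1*(-5), K(-2)))) = 12*(-154 + (11 + 1/(0 - 1*(-5)))) = 12*(-154 + (11 + 1/(0 + 5))) = 12*(-154 + (11 + 1/5)) = 12*(-154 + (11 + ⅕)) = 12*(-154 + 56/5) = 12*(-714/5) = -8568/5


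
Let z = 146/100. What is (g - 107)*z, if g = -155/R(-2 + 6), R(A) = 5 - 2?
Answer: -17374/75 ≈ -231.65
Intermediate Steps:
R(A) = 3
z = 73/50 (z = 146*(1/100) = 73/50 ≈ 1.4600)
g = -155/3 ≈ -51.667
(g - 107)*z = (-155/3 - 107)*(73/50) = -476/3*73/50 = -17374/75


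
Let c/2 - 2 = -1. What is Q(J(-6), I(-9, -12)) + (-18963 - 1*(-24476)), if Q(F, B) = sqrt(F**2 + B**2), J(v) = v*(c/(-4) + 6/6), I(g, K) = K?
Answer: 5513 + 3*sqrt(17) ≈ 5525.4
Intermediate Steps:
c = 2 (c = 4 + 2*(-1) = 4 - 2 = 2)
J(v) = v/2 (J(v) = v*(2/(-4) + 6/6) = v*(2*(-1/4) + 6*(1/6)) = v*(-1/2 + 1) = v*(1/2) = v/2)
Q(F, B) = sqrt(B**2 + F**2)
Q(J(-6), I(-9, -12)) + (-18963 - 1*(-24476)) = sqrt((-12)**2 + ((1/2)*(-6))**2) + (-18963 - 1*(-24476)) = sqrt(144 + (-3)**2) + (-18963 + 24476) = sqrt(144 + 9) + 5513 = sqrt(153) + 5513 = 3*sqrt(17) + 5513 = 5513 + 3*sqrt(17)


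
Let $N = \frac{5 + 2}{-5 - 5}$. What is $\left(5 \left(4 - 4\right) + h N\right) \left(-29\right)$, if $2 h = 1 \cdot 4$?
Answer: $\frac{203}{5} \approx 40.6$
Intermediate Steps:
$h = 2$ ($h = \frac{1 \cdot 4}{2} = \frac{1}{2} \cdot 4 = 2$)
$N = - \frac{7}{10}$ ($N = \frac{7}{-10} = 7 \left(- \frac{1}{10}\right) = - \frac{7}{10} \approx -0.7$)
$\left(5 \left(4 - 4\right) + h N\right) \left(-29\right) = \left(5 \left(4 - 4\right) + 2 \left(- \frac{7}{10}\right)\right) \left(-29\right) = \left(5 \cdot 0 - \frac{7}{5}\right) \left(-29\right) = \left(0 - \frac{7}{5}\right) \left(-29\right) = \left(- \frac{7}{5}\right) \left(-29\right) = \frac{203}{5}$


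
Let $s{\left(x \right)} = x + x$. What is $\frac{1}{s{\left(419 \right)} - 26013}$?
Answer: $- \frac{1}{25175} \approx -3.9722 \cdot 10^{-5}$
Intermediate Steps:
$s{\left(x \right)} = 2 x$
$\frac{1}{s{\left(419 \right)} - 26013} = \frac{1}{2 \cdot 419 - 26013} = \frac{1}{838 - 26013} = \frac{1}{-25175} = - \frac{1}{25175}$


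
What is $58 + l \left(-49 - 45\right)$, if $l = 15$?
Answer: $-1352$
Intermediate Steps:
$58 + l \left(-49 - 45\right) = 58 + 15 \left(-49 - 45\right) = 58 + 15 \left(-94\right) = 58 - 1410 = -1352$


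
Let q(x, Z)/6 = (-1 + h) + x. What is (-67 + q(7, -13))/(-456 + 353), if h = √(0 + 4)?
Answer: 19/103 ≈ 0.18447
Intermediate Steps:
h = 2 (h = √4 = 2)
q(x, Z) = 6 + 6*x (q(x, Z) = 6*((-1 + 2) + x) = 6*(1 + x) = 6 + 6*x)
(-67 + q(7, -13))/(-456 + 353) = (-67 + (6 + 6*7))/(-456 + 353) = (-67 + (6 + 42))/(-103) = (-67 + 48)*(-1/103) = -19*(-1/103) = 19/103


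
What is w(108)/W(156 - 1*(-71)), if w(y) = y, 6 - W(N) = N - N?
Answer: 18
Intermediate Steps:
W(N) = 6 (W(N) = 6 - (N - N) = 6 - 1*0 = 6 + 0 = 6)
w(108)/W(156 - 1*(-71)) = 108/6 = 108*(⅙) = 18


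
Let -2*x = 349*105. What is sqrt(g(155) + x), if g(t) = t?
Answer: 13*I*sqrt(430)/2 ≈ 134.79*I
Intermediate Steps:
x = -36645/2 (x = -349*105/2 = -1/2*36645 = -36645/2 ≈ -18323.)
sqrt(g(155) + x) = sqrt(155 - 36645/2) = sqrt(-36335/2) = 13*I*sqrt(430)/2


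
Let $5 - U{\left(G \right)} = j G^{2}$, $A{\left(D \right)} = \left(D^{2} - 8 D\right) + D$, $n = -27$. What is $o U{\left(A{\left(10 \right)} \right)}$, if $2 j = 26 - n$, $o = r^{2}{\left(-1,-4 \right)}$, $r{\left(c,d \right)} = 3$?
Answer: $-214605$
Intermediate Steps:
$A{\left(D \right)} = D^{2} - 7 D$
$o = 9$ ($o = 3^{2} = 9$)
$j = \frac{53}{2}$ ($j = \frac{26 - -27}{2} = \frac{26 + 27}{2} = \frac{1}{2} \cdot 53 = \frac{53}{2} \approx 26.5$)
$U{\left(G \right)} = 5 - \frac{53 G^{2}}{2}$
$o U{\left(A{\left(10 \right)} \right)} = 9 \left(5 - \frac{53 \left(10 \left(-7 + 10\right)\right)^{2}}{2}\right) = 9 \left(5 - \frac{53 \left(10 \cdot 3\right)^{2}}{2}\right) = 9 \left(5 - \frac{53 \cdot 30^{2}}{2}\right) = 9 \left(5 - 23850\right) = 9 \left(-23845\right) = -214605$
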